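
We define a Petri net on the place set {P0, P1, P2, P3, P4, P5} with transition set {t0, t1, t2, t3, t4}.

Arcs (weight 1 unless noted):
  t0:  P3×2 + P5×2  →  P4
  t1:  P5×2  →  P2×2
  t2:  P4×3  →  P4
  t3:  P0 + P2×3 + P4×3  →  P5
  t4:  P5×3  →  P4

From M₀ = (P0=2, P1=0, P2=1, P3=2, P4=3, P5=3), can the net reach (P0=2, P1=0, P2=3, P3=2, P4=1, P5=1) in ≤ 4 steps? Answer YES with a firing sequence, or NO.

YES — reachable via ⟨t1, t2⟩ (2 firings)

step 1: fire t1:  (P0=2, P1=0, P2=1, P3=2, P4=3, P5=3) → (P0=2, P1=0, P2=3, P3=2, P4=3, P5=1)
step 2: fire t2:  (P0=2, P1=0, P2=3, P3=2, P4=3, P5=1) → (P0=2, P1=0, P2=3, P3=2, P4=1, P5=1)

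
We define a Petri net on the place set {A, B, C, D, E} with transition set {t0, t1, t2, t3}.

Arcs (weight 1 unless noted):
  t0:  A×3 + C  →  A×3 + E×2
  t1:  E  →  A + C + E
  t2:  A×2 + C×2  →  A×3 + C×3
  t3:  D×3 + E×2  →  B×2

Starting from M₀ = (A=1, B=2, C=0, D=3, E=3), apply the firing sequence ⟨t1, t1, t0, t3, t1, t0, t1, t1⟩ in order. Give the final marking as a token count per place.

step 1: fire t1:  (A=1, B=2, C=0, D=3, E=3) → (A=2, B=2, C=1, D=3, E=3)
step 2: fire t1:  (A=2, B=2, C=1, D=3, E=3) → (A=3, B=2, C=2, D=3, E=3)
step 3: fire t0:  (A=3, B=2, C=2, D=3, E=3) → (A=3, B=2, C=1, D=3, E=5)
step 4: fire t3:  (A=3, B=2, C=1, D=3, E=5) → (A=3, B=4, C=1, D=0, E=3)
step 5: fire t1:  (A=3, B=4, C=1, D=0, E=3) → (A=4, B=4, C=2, D=0, E=3)
step 6: fire t0:  (A=4, B=4, C=2, D=0, E=3) → (A=4, B=4, C=1, D=0, E=5)
step 7: fire t1:  (A=4, B=4, C=1, D=0, E=5) → (A=5, B=4, C=2, D=0, E=5)
step 8: fire t1:  (A=5, B=4, C=2, D=0, E=5) → (A=6, B=4, C=3, D=0, E=5)

(A=6, B=4, C=3, D=0, E=5)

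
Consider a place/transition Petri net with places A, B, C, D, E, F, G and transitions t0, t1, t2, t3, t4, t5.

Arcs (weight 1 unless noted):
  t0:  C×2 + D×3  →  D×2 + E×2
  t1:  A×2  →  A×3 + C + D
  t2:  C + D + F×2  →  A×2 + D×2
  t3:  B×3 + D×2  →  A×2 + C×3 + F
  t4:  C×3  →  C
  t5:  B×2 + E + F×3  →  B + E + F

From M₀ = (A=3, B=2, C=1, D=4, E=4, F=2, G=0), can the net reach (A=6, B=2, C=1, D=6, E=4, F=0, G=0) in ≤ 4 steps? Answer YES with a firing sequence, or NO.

step 1: fire t1:  (A=3, B=2, C=1, D=4, E=4, F=2, G=0) → (A=4, B=2, C=2, D=5, E=4, F=2, G=0)
step 2: fire t2:  (A=4, B=2, C=2, D=5, E=4, F=2, G=0) → (A=6, B=2, C=1, D=6, E=4, F=0, G=0)

YES — reachable via ⟨t1, t2⟩ (2 firings)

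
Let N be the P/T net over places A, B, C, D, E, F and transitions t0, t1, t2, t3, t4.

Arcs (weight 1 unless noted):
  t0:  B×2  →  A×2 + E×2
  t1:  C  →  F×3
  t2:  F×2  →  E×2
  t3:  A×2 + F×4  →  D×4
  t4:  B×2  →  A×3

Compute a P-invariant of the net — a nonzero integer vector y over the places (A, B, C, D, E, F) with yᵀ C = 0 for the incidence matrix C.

y = (A:2, B:3, C:3, D:2, E:1, F:1)

Incidence matrix C (rows=places, cols=transitions):
       t0   t1   t2   t3   t4
    A   2    0    0   -2    3
    B  -2    0    0    0   -2
    C   0   -1    0    0    0
    D   0    0    0    4    0
    E   2    0    2    0    0
    F   0    3   -2   -4    0

Candidate y = [2, 3, 3, 2, 1, 1]; check y·C column-wise:
  col t0: 2·2 + 3·-2 + 3·0 + 2·0 + 1·2 + 1·0 = 0
  col t1: 2·0 + 3·0 + 3·-1 + 2·0 + 1·0 + 1·3 = 0
  col t2: 2·0 + 3·0 + 3·0 + 2·0 + 1·2 + 1·-2 = 0
  col t3: 2·-2 + 3·0 + 3·0 + 2·4 + 1·0 + 1·-4 = 0
  col t4: 2·3 + 3·-2 + 3·0 + 2·0 + 1·0 + 1·0 = 0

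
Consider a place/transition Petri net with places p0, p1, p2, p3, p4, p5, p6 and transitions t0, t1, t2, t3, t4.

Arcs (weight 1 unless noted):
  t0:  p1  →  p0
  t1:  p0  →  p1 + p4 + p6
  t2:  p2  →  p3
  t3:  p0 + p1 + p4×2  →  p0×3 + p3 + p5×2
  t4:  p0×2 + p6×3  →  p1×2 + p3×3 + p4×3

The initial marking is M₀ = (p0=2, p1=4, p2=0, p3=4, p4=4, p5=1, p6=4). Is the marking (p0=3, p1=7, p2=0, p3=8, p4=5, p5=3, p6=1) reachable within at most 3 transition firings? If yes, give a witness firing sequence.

NO — not reachable within 3 firings

depth 0: 1 marking
depth 1: 5 markings reached so far
depth 2: 13 markings reached so far
depth 3: 26 markings reached so far
target is not among the 26 markings reachable within 3 steps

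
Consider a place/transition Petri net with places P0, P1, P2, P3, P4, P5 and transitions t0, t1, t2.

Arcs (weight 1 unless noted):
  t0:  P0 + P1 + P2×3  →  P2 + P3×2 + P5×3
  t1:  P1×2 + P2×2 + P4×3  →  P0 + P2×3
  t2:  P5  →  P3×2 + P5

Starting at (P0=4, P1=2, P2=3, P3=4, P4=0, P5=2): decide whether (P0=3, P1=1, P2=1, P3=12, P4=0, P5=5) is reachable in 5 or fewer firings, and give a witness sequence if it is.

step 1: fire t0:  (P0=4, P1=2, P2=3, P3=4, P4=0, P5=2) → (P0=3, P1=1, P2=1, P3=6, P4=0, P5=5)
step 2: fire t2:  (P0=3, P1=1, P2=1, P3=6, P4=0, P5=5) → (P0=3, P1=1, P2=1, P3=8, P4=0, P5=5)
step 3: fire t2:  (P0=3, P1=1, P2=1, P3=8, P4=0, P5=5) → (P0=3, P1=1, P2=1, P3=10, P4=0, P5=5)
step 4: fire t2:  (P0=3, P1=1, P2=1, P3=10, P4=0, P5=5) → (P0=3, P1=1, P2=1, P3=12, P4=0, P5=5)

YES — reachable via ⟨t0, t2, t2, t2⟩ (4 firings)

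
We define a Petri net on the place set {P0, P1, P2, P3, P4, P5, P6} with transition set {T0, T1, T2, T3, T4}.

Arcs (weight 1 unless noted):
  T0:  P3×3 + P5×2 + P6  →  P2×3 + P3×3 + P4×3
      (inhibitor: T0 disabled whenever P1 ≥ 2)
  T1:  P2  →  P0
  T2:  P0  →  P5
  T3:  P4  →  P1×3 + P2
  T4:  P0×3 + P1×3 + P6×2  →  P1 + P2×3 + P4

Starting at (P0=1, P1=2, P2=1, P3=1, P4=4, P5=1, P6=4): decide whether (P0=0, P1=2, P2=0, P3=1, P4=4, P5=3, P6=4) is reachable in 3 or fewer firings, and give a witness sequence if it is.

YES — reachable via ⟨T1, T2, T2⟩ (3 firings)

step 1: fire T1:  (P0=1, P1=2, P2=1, P3=1, P4=4, P5=1, P6=4) → (P0=2, P1=2, P2=0, P3=1, P4=4, P5=1, P6=4)
step 2: fire T2:  (P0=2, P1=2, P2=0, P3=1, P4=4, P5=1, P6=4) → (P0=1, P1=2, P2=0, P3=1, P4=4, P5=2, P6=4)
step 3: fire T2:  (P0=1, P1=2, P2=0, P3=1, P4=4, P5=2, P6=4) → (P0=0, P1=2, P2=0, P3=1, P4=4, P5=3, P6=4)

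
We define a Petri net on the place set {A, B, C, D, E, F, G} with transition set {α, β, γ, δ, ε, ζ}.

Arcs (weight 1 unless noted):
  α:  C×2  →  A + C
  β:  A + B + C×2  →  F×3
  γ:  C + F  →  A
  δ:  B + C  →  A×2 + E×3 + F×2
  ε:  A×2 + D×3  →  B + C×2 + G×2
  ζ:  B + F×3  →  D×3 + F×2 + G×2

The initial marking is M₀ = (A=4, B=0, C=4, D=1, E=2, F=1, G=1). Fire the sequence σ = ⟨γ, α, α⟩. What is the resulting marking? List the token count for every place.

step 1: fire γ:  (A=4, B=0, C=4, D=1, E=2, F=1, G=1) → (A=5, B=0, C=3, D=1, E=2, F=0, G=1)
step 2: fire α:  (A=5, B=0, C=3, D=1, E=2, F=0, G=1) → (A=6, B=0, C=2, D=1, E=2, F=0, G=1)
step 3: fire α:  (A=6, B=0, C=2, D=1, E=2, F=0, G=1) → (A=7, B=0, C=1, D=1, E=2, F=0, G=1)

(A=7, B=0, C=1, D=1, E=2, F=0, G=1)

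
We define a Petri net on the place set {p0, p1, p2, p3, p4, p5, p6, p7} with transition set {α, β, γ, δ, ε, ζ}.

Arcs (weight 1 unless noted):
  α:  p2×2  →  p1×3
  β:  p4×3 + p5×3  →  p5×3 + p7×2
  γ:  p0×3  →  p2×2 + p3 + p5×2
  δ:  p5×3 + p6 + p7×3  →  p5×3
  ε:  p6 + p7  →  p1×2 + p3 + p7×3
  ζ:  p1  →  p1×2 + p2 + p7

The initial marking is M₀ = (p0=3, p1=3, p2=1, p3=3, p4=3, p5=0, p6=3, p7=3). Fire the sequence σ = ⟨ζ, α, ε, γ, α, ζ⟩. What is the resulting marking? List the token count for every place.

step 1: fire ζ:  (p0=3, p1=3, p2=1, p3=3, p4=3, p5=0, p6=3, p7=3) → (p0=3, p1=4, p2=2, p3=3, p4=3, p5=0, p6=3, p7=4)
step 2: fire α:  (p0=3, p1=4, p2=2, p3=3, p4=3, p5=0, p6=3, p7=4) → (p0=3, p1=7, p2=0, p3=3, p4=3, p5=0, p6=3, p7=4)
step 3: fire ε:  (p0=3, p1=7, p2=0, p3=3, p4=3, p5=0, p6=3, p7=4) → (p0=3, p1=9, p2=0, p3=4, p4=3, p5=0, p6=2, p7=6)
step 4: fire γ:  (p0=3, p1=9, p2=0, p3=4, p4=3, p5=0, p6=2, p7=6) → (p0=0, p1=9, p2=2, p3=5, p4=3, p5=2, p6=2, p7=6)
step 5: fire α:  (p0=0, p1=9, p2=2, p3=5, p4=3, p5=2, p6=2, p7=6) → (p0=0, p1=12, p2=0, p3=5, p4=3, p5=2, p6=2, p7=6)
step 6: fire ζ:  (p0=0, p1=12, p2=0, p3=5, p4=3, p5=2, p6=2, p7=6) → (p0=0, p1=13, p2=1, p3=5, p4=3, p5=2, p6=2, p7=7)

(p0=0, p1=13, p2=1, p3=5, p4=3, p5=2, p6=2, p7=7)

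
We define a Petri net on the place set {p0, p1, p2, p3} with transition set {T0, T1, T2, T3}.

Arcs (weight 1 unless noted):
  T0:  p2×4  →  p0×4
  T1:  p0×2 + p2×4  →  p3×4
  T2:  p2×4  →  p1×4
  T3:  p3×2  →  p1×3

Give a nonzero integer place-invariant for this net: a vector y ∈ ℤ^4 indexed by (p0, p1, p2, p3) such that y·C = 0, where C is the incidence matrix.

Incidence matrix C (rows=places, cols=transitions):
       T0   T1   T2   T3
   p0   4   -2    0    0
   p1   0    0    4    3
   p2  -4   -4   -4    0
   p3   0    4    0   -2

Candidate y = [2, 2, 2, 3]; check y·C column-wise:
  col T0: 2·4 + 2·0 + 2·-4 + 3·0 = 0
  col T1: 2·-2 + 2·0 + 2·-4 + 3·4 = 0
  col T2: 2·0 + 2·4 + 2·-4 + 3·0 = 0
  col T3: 2·0 + 2·3 + 2·0 + 3·-2 = 0

y = (p0:2, p1:2, p2:2, p3:3)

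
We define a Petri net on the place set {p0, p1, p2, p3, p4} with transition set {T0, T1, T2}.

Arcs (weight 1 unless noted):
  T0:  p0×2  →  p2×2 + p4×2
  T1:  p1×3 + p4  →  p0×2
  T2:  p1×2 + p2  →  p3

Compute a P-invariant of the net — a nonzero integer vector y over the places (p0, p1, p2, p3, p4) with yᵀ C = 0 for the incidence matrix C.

Incidence matrix C (rows=places, cols=transitions):
       T0   T1   T2
   p0  -2    2    0
   p1   0   -3   -2
   p2   2    0   -1
   p3   0    0    1
   p4   2   -1    0

Candidate y = [3, 2, 3, 7, 0]; check y·C column-wise:
  col T0: 3·-2 + 2·0 + 3·2 + 7·0 + 0·2 = 0
  col T1: 3·2 + 2·-3 + 3·0 + 7·0 + 0·-1 = 0
  col T2: 3·0 + 2·-2 + 3·-1 + 7·1 = 0

y = (p0:3, p1:2, p2:3, p3:7, p4:0)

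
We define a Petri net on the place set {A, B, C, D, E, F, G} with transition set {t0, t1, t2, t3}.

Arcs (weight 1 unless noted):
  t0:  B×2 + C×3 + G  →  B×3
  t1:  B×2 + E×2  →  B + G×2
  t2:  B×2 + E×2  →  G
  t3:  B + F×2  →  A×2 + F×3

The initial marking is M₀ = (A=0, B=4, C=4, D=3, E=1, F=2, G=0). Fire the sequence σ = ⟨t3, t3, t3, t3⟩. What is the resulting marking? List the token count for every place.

(A=8, B=0, C=4, D=3, E=1, F=6, G=0)

step 1: fire t3:  (A=0, B=4, C=4, D=3, E=1, F=2, G=0) → (A=2, B=3, C=4, D=3, E=1, F=3, G=0)
step 2: fire t3:  (A=2, B=3, C=4, D=3, E=1, F=3, G=0) → (A=4, B=2, C=4, D=3, E=1, F=4, G=0)
step 3: fire t3:  (A=4, B=2, C=4, D=3, E=1, F=4, G=0) → (A=6, B=1, C=4, D=3, E=1, F=5, G=0)
step 4: fire t3:  (A=6, B=1, C=4, D=3, E=1, F=5, G=0) → (A=8, B=0, C=4, D=3, E=1, F=6, G=0)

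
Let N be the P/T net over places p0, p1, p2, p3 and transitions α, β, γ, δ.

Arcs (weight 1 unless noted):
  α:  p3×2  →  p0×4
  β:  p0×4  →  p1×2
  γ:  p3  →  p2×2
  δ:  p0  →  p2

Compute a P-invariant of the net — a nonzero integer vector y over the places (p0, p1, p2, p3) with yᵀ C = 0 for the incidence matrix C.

Incidence matrix C (rows=places, cols=transitions):
        α    β    γ    δ
   p0   4   -4    0   -1
   p1   0    2    0    0
   p2   0    0    2    1
   p3  -2    0   -1    0

Candidate y = [1, 2, 1, 2]; check y·C column-wise:
  col α: 1·4 + 2·0 + 1·0 + 2·-2 = 0
  col β: 1·-4 + 2·2 + 1·0 + 2·0 = 0
  col γ: 1·0 + 2·0 + 1·2 + 2·-1 = 0
  col δ: 1·-1 + 2·0 + 1·1 + 2·0 = 0

y = (p0:1, p1:2, p2:1, p3:2)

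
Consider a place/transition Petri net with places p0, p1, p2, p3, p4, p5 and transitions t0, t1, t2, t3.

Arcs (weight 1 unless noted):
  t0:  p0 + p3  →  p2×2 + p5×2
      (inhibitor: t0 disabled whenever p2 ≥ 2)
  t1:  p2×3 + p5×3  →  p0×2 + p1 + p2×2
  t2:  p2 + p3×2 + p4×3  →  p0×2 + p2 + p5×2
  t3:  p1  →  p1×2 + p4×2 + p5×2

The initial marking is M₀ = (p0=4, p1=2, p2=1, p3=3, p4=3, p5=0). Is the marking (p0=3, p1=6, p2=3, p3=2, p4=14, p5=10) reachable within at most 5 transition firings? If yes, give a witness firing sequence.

NO — not reachable within 5 firings

depth 0: 1 marking
depth 1: 4 markings reached so far
depth 2: 8 markings reached so far
depth 3: 14 markings reached so far
depth 4: 20 markings reached so far
depth 5: 26 markings reached so far
target is not among the 26 markings reachable within 5 steps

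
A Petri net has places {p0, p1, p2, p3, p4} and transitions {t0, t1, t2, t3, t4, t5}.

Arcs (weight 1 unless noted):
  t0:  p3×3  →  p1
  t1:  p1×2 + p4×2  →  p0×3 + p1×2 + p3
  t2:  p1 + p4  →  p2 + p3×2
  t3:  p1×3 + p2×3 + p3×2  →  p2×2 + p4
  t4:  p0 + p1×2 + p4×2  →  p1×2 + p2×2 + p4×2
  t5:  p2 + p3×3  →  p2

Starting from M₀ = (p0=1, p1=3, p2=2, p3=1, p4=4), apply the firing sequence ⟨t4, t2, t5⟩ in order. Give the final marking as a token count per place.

(p0=0, p1=2, p2=5, p3=0, p4=3)

step 1: fire t4:  (p0=1, p1=3, p2=2, p3=1, p4=4) → (p0=0, p1=3, p2=4, p3=1, p4=4)
step 2: fire t2:  (p0=0, p1=3, p2=4, p3=1, p4=4) → (p0=0, p1=2, p2=5, p3=3, p4=3)
step 3: fire t5:  (p0=0, p1=2, p2=5, p3=3, p4=3) → (p0=0, p1=2, p2=5, p3=0, p4=3)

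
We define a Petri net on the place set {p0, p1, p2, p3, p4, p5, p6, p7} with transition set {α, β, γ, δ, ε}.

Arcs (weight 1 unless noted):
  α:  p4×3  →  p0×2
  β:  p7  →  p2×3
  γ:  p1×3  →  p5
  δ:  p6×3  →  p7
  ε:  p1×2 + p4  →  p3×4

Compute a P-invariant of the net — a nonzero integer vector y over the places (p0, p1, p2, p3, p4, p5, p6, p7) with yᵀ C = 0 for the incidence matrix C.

Incidence matrix C (rows=places, cols=transitions):
        α    β    γ    δ    ε
   p0   2    0    0    0    0
   p1   0    0   -3    0   -2
   p2   0    3    0    0    0
   p3   0    0    0    0    4
   p4  -3    0    0    0   -1
   p5   0    0    1    0    0
   p6   0    0    0   -3    0
   p7   0   -1    0    1    0

Candidate y = [6, 0, 0, 1, 4, 0, 0, 0]; check y·C column-wise:
  col α: 6·2 + 1·0 + 4·-3 = 0
  col β: 6·0 + 0·3 + 1·0 + 4·0 + 0·-1 = 0
  col γ: 6·0 + 0·-3 + 1·0 + 4·0 + 0·1 = 0
  col δ: 6·0 + 1·0 + 4·0 + 0·-3 + 0·1 = 0
  col ε: 6·0 + 0·-2 + 1·4 + 4·-1 = 0

y = (p0:6, p1:0, p2:0, p3:1, p4:4, p5:0, p6:0, p7:0)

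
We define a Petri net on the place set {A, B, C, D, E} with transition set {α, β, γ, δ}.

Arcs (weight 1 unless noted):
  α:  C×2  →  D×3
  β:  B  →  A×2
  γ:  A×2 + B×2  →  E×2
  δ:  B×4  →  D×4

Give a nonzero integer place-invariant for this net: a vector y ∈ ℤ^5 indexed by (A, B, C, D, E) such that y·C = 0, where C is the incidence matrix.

y = (A:1, B:2, C:3, D:2, E:3)

Incidence matrix C (rows=places, cols=transitions):
        α    β    γ    δ
    A   0    2   -2    0
    B   0   -1   -2   -4
    C  -2    0    0    0
    D   3    0    0    4
    E   0    0    2    0

Candidate y = [1, 2, 3, 2, 3]; check y·C column-wise:
  col α: 1·0 + 2·0 + 3·-2 + 2·3 + 3·0 = 0
  col β: 1·2 + 2·-1 + 3·0 + 2·0 + 3·0 = 0
  col γ: 1·-2 + 2·-2 + 3·0 + 2·0 + 3·2 = 0
  col δ: 1·0 + 2·-4 + 3·0 + 2·4 + 3·0 = 0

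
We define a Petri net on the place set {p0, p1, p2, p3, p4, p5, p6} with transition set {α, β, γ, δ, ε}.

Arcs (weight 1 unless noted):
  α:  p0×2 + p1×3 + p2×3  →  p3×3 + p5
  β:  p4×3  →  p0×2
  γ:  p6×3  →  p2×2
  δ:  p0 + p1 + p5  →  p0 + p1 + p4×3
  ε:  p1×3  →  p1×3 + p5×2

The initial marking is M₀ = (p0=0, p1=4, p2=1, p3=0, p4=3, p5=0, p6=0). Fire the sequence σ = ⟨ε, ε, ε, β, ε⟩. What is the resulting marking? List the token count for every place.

step 1: fire ε:  (p0=0, p1=4, p2=1, p3=0, p4=3, p5=0, p6=0) → (p0=0, p1=4, p2=1, p3=0, p4=3, p5=2, p6=0)
step 2: fire ε:  (p0=0, p1=4, p2=1, p3=0, p4=3, p5=2, p6=0) → (p0=0, p1=4, p2=1, p3=0, p4=3, p5=4, p6=0)
step 3: fire ε:  (p0=0, p1=4, p2=1, p3=0, p4=3, p5=4, p6=0) → (p0=0, p1=4, p2=1, p3=0, p4=3, p5=6, p6=0)
step 4: fire β:  (p0=0, p1=4, p2=1, p3=0, p4=3, p5=6, p6=0) → (p0=2, p1=4, p2=1, p3=0, p4=0, p5=6, p6=0)
step 5: fire ε:  (p0=2, p1=4, p2=1, p3=0, p4=0, p5=6, p6=0) → (p0=2, p1=4, p2=1, p3=0, p4=0, p5=8, p6=0)

(p0=2, p1=4, p2=1, p3=0, p4=0, p5=8, p6=0)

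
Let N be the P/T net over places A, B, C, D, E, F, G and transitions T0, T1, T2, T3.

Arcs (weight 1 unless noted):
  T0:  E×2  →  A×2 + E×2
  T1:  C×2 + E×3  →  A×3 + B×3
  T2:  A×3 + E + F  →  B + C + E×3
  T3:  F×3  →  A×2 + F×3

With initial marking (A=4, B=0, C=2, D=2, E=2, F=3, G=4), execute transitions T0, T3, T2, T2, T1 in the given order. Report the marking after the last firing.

step 1: fire T0:  (A=4, B=0, C=2, D=2, E=2, F=3, G=4) → (A=6, B=0, C=2, D=2, E=2, F=3, G=4)
step 2: fire T3:  (A=6, B=0, C=2, D=2, E=2, F=3, G=4) → (A=8, B=0, C=2, D=2, E=2, F=3, G=4)
step 3: fire T2:  (A=8, B=0, C=2, D=2, E=2, F=3, G=4) → (A=5, B=1, C=3, D=2, E=4, F=2, G=4)
step 4: fire T2:  (A=5, B=1, C=3, D=2, E=4, F=2, G=4) → (A=2, B=2, C=4, D=2, E=6, F=1, G=4)
step 5: fire T1:  (A=2, B=2, C=4, D=2, E=6, F=1, G=4) → (A=5, B=5, C=2, D=2, E=3, F=1, G=4)

(A=5, B=5, C=2, D=2, E=3, F=1, G=4)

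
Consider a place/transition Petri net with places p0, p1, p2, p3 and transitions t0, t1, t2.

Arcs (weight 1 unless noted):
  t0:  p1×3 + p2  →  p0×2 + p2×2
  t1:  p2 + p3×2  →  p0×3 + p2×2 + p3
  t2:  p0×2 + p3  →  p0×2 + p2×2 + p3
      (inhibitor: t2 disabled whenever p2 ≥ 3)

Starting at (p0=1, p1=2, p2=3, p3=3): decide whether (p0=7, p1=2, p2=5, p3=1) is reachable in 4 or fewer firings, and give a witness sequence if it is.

YES — reachable via ⟨t1, t1⟩ (2 firings)

step 1: fire t1:  (p0=1, p1=2, p2=3, p3=3) → (p0=4, p1=2, p2=4, p3=2)
step 2: fire t1:  (p0=4, p1=2, p2=4, p3=2) → (p0=7, p1=2, p2=5, p3=1)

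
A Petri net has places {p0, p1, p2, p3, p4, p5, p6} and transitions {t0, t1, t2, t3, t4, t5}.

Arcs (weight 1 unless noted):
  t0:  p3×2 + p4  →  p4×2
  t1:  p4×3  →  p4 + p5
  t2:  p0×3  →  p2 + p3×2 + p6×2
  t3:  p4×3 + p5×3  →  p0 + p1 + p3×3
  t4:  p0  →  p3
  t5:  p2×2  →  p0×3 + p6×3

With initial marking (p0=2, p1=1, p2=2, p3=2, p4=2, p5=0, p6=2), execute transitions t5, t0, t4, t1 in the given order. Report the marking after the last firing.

(p0=4, p1=1, p2=0, p3=1, p4=1, p5=1, p6=5)

step 1: fire t5:  (p0=2, p1=1, p2=2, p3=2, p4=2, p5=0, p6=2) → (p0=5, p1=1, p2=0, p3=2, p4=2, p5=0, p6=5)
step 2: fire t0:  (p0=5, p1=1, p2=0, p3=2, p4=2, p5=0, p6=5) → (p0=5, p1=1, p2=0, p3=0, p4=3, p5=0, p6=5)
step 3: fire t4:  (p0=5, p1=1, p2=0, p3=0, p4=3, p5=0, p6=5) → (p0=4, p1=1, p2=0, p3=1, p4=3, p5=0, p6=5)
step 4: fire t1:  (p0=4, p1=1, p2=0, p3=1, p4=3, p5=0, p6=5) → (p0=4, p1=1, p2=0, p3=1, p4=1, p5=1, p6=5)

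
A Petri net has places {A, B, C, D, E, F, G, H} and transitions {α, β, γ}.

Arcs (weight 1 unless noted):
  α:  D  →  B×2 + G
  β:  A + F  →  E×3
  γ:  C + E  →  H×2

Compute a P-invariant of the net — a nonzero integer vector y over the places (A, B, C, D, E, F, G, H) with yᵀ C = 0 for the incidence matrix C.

y = (A:0, B:1, C:0, D:2, E:0, F:0, G:0, H:0)

Incidence matrix C (rows=places, cols=transitions):
        α    β    γ
    A   0   -1    0
    B   2    0    0
    C   0    0   -1
    D  -1    0    0
    E   0    3   -1
    F   0   -1    0
    G   1    0    0
    H   0    0    2

Candidate y = [0, 1, 0, 2, 0, 0, 0, 0]; check y·C column-wise:
  col α: 1·2 + 2·-1 + 0·1 = 0
  col β: 0·-1 + 1·0 + 2·0 + 0·3 + 0·-1 = 0
  col γ: 1·0 + 0·-1 + 2·0 + 0·-1 + 0·2 = 0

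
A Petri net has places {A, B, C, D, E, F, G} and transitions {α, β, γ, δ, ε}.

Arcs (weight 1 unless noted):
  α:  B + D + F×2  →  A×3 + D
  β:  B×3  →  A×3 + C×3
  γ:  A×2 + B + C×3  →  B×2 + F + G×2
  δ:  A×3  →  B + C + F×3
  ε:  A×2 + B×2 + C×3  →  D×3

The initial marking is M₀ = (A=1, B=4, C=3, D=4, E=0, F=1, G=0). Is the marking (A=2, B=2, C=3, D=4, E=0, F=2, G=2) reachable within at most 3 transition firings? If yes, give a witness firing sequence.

step 1: fire β:  (A=1, B=4, C=3, D=4, E=0, F=1, G=0) → (A=4, B=1, C=6, D=4, E=0, F=1, G=0)
step 2: fire γ:  (A=4, B=1, C=6, D=4, E=0, F=1, G=0) → (A=2, B=2, C=3, D=4, E=0, F=2, G=2)

YES — reachable via ⟨β, γ⟩ (2 firings)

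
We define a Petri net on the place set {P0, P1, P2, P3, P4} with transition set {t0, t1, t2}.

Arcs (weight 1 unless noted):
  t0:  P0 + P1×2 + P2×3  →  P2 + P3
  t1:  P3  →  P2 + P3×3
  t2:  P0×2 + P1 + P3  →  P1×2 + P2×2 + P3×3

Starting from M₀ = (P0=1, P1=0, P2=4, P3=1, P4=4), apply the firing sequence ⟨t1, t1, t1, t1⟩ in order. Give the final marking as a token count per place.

(P0=1, P1=0, P2=8, P3=9, P4=4)

step 1: fire t1:  (P0=1, P1=0, P2=4, P3=1, P4=4) → (P0=1, P1=0, P2=5, P3=3, P4=4)
step 2: fire t1:  (P0=1, P1=0, P2=5, P3=3, P4=4) → (P0=1, P1=0, P2=6, P3=5, P4=4)
step 3: fire t1:  (P0=1, P1=0, P2=6, P3=5, P4=4) → (P0=1, P1=0, P2=7, P3=7, P4=4)
step 4: fire t1:  (P0=1, P1=0, P2=7, P3=7, P4=4) → (P0=1, P1=0, P2=8, P3=9, P4=4)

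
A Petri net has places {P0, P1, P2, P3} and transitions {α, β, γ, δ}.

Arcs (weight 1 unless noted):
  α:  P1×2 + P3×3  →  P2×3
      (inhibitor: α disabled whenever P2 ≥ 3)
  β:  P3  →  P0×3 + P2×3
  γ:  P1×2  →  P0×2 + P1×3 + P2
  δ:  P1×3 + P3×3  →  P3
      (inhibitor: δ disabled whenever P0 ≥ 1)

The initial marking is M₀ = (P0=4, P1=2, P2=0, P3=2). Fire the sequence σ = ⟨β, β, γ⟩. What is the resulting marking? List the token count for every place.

step 1: fire β:  (P0=4, P1=2, P2=0, P3=2) → (P0=7, P1=2, P2=3, P3=1)
step 2: fire β:  (P0=7, P1=2, P2=3, P3=1) → (P0=10, P1=2, P2=6, P3=0)
step 3: fire γ:  (P0=10, P1=2, P2=6, P3=0) → (P0=12, P1=3, P2=7, P3=0)

(P0=12, P1=3, P2=7, P3=0)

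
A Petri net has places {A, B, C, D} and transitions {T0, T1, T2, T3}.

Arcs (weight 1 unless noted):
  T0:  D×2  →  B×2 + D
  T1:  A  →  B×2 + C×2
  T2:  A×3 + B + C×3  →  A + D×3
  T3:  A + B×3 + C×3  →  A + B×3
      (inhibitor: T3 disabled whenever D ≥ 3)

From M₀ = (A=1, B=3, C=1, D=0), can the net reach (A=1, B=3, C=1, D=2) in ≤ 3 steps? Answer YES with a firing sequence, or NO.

depth 0: 1 marking
depth 1: 2 markings reached so far
depth 2: 2 markings reached so far
(frontier empty at depth 2; search complete)
target is not among the 2 markings reachable within 3 steps

NO — not reachable within 3 firings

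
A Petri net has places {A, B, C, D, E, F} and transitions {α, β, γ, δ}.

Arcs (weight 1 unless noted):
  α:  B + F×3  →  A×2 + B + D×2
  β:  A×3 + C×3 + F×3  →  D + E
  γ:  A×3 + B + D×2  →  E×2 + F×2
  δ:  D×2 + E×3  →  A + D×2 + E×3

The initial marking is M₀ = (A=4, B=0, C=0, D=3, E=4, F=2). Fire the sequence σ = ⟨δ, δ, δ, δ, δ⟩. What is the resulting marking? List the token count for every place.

step 1: fire δ:  (A=4, B=0, C=0, D=3, E=4, F=2) → (A=5, B=0, C=0, D=3, E=4, F=2)
step 2: fire δ:  (A=5, B=0, C=0, D=3, E=4, F=2) → (A=6, B=0, C=0, D=3, E=4, F=2)
step 3: fire δ:  (A=6, B=0, C=0, D=3, E=4, F=2) → (A=7, B=0, C=0, D=3, E=4, F=2)
step 4: fire δ:  (A=7, B=0, C=0, D=3, E=4, F=2) → (A=8, B=0, C=0, D=3, E=4, F=2)
step 5: fire δ:  (A=8, B=0, C=0, D=3, E=4, F=2) → (A=9, B=0, C=0, D=3, E=4, F=2)

(A=9, B=0, C=0, D=3, E=4, F=2)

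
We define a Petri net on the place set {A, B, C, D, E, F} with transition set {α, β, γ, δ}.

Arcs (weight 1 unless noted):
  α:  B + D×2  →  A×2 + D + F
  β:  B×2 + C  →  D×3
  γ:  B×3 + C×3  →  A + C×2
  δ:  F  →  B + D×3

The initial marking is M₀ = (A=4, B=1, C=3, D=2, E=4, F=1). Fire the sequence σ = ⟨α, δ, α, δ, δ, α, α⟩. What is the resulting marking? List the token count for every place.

step 1: fire α:  (A=4, B=1, C=3, D=2, E=4, F=1) → (A=6, B=0, C=3, D=1, E=4, F=2)
step 2: fire δ:  (A=6, B=0, C=3, D=1, E=4, F=2) → (A=6, B=1, C=3, D=4, E=4, F=1)
step 3: fire α:  (A=6, B=1, C=3, D=4, E=4, F=1) → (A=8, B=0, C=3, D=3, E=4, F=2)
step 4: fire δ:  (A=8, B=0, C=3, D=3, E=4, F=2) → (A=8, B=1, C=3, D=6, E=4, F=1)
step 5: fire δ:  (A=8, B=1, C=3, D=6, E=4, F=1) → (A=8, B=2, C=3, D=9, E=4, F=0)
step 6: fire α:  (A=8, B=2, C=3, D=9, E=4, F=0) → (A=10, B=1, C=3, D=8, E=4, F=1)
step 7: fire α:  (A=10, B=1, C=3, D=8, E=4, F=1) → (A=12, B=0, C=3, D=7, E=4, F=2)

(A=12, B=0, C=3, D=7, E=4, F=2)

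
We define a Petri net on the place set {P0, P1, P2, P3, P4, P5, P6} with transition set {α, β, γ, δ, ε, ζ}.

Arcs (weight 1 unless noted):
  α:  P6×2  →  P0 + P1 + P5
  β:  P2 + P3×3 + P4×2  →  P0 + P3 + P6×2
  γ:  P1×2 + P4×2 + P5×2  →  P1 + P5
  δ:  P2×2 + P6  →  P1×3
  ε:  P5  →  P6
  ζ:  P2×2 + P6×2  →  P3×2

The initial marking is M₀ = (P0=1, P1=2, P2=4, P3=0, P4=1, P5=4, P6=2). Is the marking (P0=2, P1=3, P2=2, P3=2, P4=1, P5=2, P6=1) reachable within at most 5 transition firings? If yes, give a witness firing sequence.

YES — reachable via ⟨α, ε, ε, ε, ζ⟩ (5 firings)

step 1: fire α:  (P0=1, P1=2, P2=4, P3=0, P4=1, P5=4, P6=2) → (P0=2, P1=3, P2=4, P3=0, P4=1, P5=5, P6=0)
step 2: fire ε:  (P0=2, P1=3, P2=4, P3=0, P4=1, P5=5, P6=0) → (P0=2, P1=3, P2=4, P3=0, P4=1, P5=4, P6=1)
step 3: fire ε:  (P0=2, P1=3, P2=4, P3=0, P4=1, P5=4, P6=1) → (P0=2, P1=3, P2=4, P3=0, P4=1, P5=3, P6=2)
step 4: fire ε:  (P0=2, P1=3, P2=4, P3=0, P4=1, P5=3, P6=2) → (P0=2, P1=3, P2=4, P3=0, P4=1, P5=2, P6=3)
step 5: fire ζ:  (P0=2, P1=3, P2=4, P3=0, P4=1, P5=2, P6=3) → (P0=2, P1=3, P2=2, P3=2, P4=1, P5=2, P6=1)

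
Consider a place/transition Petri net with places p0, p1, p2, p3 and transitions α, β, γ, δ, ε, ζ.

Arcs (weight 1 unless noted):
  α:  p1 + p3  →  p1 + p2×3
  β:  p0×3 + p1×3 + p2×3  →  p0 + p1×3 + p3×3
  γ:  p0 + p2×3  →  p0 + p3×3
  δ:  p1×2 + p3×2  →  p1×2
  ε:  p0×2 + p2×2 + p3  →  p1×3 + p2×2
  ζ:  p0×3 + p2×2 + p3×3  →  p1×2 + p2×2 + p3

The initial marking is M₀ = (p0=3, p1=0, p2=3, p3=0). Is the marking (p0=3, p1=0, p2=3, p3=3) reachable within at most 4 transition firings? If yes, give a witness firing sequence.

depth 0: 1 marking
depth 1: 2 markings reached so far
depth 2: 2 markings reached so far
(frontier empty at depth 2; search complete)
target is not among the 2 markings reachable within 4 steps

NO — not reachable within 4 firings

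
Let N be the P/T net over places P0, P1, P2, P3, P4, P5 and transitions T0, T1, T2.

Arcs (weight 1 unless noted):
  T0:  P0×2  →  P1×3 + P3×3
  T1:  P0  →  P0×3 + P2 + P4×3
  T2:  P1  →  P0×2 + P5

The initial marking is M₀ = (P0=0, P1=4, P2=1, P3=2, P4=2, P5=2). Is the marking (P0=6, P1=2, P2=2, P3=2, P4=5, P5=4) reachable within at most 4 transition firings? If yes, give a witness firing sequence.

YES — reachable via ⟨T2, T1, T2⟩ (3 firings)

step 1: fire T2:  (P0=0, P1=4, P2=1, P3=2, P4=2, P5=2) → (P0=2, P1=3, P2=1, P3=2, P4=2, P5=3)
step 2: fire T1:  (P0=2, P1=3, P2=1, P3=2, P4=2, P5=3) → (P0=4, P1=3, P2=2, P3=2, P4=5, P5=3)
step 3: fire T2:  (P0=4, P1=3, P2=2, P3=2, P4=5, P5=3) → (P0=6, P1=2, P2=2, P3=2, P4=5, P5=4)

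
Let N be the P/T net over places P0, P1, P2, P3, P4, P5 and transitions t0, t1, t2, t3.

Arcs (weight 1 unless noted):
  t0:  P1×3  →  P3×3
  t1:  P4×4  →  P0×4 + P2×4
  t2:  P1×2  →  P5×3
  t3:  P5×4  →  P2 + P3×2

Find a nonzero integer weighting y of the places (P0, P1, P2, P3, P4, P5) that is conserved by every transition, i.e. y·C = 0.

y = (P0:1, P1:0, P2:0, P3:0, P4:1, P5:0)

Incidence matrix C (rows=places, cols=transitions):
       t0   t1   t2   t3
   P0   0    4    0    0
   P1  -3    0   -2    0
   P2   0    4    0    1
   P3   3    0    0    2
   P4   0   -4    0    0
   P5   0    0    3   -4

Candidate y = [1, 0, 0, 0, 1, 0]; check y·C column-wise:
  col t0: 1·0 + 0·-3 + 0·3 + 1·0 = 0
  col t1: 1·4 + 0·4 + 1·-4 = 0
  col t2: 1·0 + 0·-2 + 1·0 + 0·3 = 0
  col t3: 1·0 + 0·1 + 0·2 + 1·0 + 0·-4 = 0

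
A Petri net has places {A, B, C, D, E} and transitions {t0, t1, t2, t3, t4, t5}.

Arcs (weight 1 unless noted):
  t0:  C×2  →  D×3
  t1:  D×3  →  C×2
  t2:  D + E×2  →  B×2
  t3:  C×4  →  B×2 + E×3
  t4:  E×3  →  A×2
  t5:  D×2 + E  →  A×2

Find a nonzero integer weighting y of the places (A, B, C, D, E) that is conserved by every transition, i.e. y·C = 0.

Incidence matrix C (rows=places, cols=transitions):
       t0   t1   t2   t3   t4   t5
    A   0    0    0    0    2    2
    B   0    0    2    2    0    0
    C  -2    2    0   -4    0    0
    D   3   -3   -1    0    0   -2
    E   0    0   -2    3   -3   -1

Candidate y = [3, 3, 3, 2, 2]; check y·C column-wise:
  col t0: 3·0 + 3·0 + 3·-2 + 2·3 + 2·0 = 0
  col t1: 3·0 + 3·0 + 3·2 + 2·-3 + 2·0 = 0
  col t2: 3·0 + 3·2 + 3·0 + 2·-1 + 2·-2 = 0
  col t3: 3·0 + 3·2 + 3·-4 + 2·0 + 2·3 = 0
  col t4: 3·2 + 3·0 + 3·0 + 2·0 + 2·-3 = 0
  col t5: 3·2 + 3·0 + 3·0 + 2·-2 + 2·-1 = 0

y = (A:3, B:3, C:3, D:2, E:2)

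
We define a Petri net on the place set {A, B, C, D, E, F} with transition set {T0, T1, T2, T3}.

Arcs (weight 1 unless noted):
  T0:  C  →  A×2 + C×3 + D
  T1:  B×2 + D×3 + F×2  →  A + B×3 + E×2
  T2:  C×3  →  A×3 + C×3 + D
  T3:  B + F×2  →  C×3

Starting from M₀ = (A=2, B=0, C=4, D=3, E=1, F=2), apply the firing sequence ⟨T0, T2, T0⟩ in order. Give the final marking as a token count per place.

(A=9, B=0, C=8, D=6, E=1, F=2)

step 1: fire T0:  (A=2, B=0, C=4, D=3, E=1, F=2) → (A=4, B=0, C=6, D=4, E=1, F=2)
step 2: fire T2:  (A=4, B=0, C=6, D=4, E=1, F=2) → (A=7, B=0, C=6, D=5, E=1, F=2)
step 3: fire T0:  (A=7, B=0, C=6, D=5, E=1, F=2) → (A=9, B=0, C=8, D=6, E=1, F=2)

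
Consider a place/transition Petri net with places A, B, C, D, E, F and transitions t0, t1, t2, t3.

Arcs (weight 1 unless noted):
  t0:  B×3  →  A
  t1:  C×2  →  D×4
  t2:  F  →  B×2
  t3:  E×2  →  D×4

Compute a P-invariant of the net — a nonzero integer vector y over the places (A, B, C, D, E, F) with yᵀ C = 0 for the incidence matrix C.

y = (A:0, B:0, C:2, D:1, E:2, F:0)

Incidence matrix C (rows=places, cols=transitions):
       t0   t1   t2   t3
    A   1    0    0    0
    B  -3    0    2    0
    C   0   -2    0    0
    D   0    4    0    4
    E   0    0    0   -2
    F   0    0   -1    0

Candidate y = [0, 0, 2, 1, 2, 0]; check y·C column-wise:
  col t0: 0·1 + 0·-3 + 2·0 + 1·0 + 2·0 = 0
  col t1: 2·-2 + 1·4 + 2·0 = 0
  col t2: 0·2 + 2·0 + 1·0 + 2·0 + 0·-1 = 0
  col t3: 2·0 + 1·4 + 2·-2 = 0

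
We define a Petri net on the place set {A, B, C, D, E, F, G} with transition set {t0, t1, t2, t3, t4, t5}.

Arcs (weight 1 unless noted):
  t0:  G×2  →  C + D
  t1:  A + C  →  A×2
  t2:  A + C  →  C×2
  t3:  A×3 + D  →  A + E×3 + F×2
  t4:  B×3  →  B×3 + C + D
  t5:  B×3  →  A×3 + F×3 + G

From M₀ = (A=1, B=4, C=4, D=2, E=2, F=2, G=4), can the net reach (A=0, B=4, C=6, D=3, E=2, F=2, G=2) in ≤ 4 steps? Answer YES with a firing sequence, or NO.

YES — reachable via ⟨t0, t2⟩ (2 firings)

step 1: fire t0:  (A=1, B=4, C=4, D=2, E=2, F=2, G=4) → (A=1, B=4, C=5, D=3, E=2, F=2, G=2)
step 2: fire t2:  (A=1, B=4, C=5, D=3, E=2, F=2, G=2) → (A=0, B=4, C=6, D=3, E=2, F=2, G=2)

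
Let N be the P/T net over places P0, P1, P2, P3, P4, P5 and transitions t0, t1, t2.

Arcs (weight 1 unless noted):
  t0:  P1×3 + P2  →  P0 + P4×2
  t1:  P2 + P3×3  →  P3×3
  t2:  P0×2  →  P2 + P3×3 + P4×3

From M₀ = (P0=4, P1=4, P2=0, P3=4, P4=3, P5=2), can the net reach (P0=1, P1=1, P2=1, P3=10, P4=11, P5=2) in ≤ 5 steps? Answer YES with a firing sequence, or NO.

YES — reachable via ⟨t2, t0, t2⟩ (3 firings)

step 1: fire t2:  (P0=4, P1=4, P2=0, P3=4, P4=3, P5=2) → (P0=2, P1=4, P2=1, P3=7, P4=6, P5=2)
step 2: fire t0:  (P0=2, P1=4, P2=1, P3=7, P4=6, P5=2) → (P0=3, P1=1, P2=0, P3=7, P4=8, P5=2)
step 3: fire t2:  (P0=3, P1=1, P2=0, P3=7, P4=8, P5=2) → (P0=1, P1=1, P2=1, P3=10, P4=11, P5=2)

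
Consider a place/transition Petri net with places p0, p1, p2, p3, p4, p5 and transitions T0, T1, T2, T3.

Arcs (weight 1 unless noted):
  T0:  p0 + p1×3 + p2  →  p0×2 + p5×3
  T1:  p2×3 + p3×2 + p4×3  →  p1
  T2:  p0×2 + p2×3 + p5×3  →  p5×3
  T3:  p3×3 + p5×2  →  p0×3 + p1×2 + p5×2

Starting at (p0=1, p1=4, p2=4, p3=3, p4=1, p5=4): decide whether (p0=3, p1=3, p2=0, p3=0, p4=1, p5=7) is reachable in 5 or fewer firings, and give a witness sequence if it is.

YES — reachable via ⟨T0, T2, T3⟩ (3 firings)

step 1: fire T0:  (p0=1, p1=4, p2=4, p3=3, p4=1, p5=4) → (p0=2, p1=1, p2=3, p3=3, p4=1, p5=7)
step 2: fire T2:  (p0=2, p1=1, p2=3, p3=3, p4=1, p5=7) → (p0=0, p1=1, p2=0, p3=3, p4=1, p5=7)
step 3: fire T3:  (p0=0, p1=1, p2=0, p3=3, p4=1, p5=7) → (p0=3, p1=3, p2=0, p3=0, p4=1, p5=7)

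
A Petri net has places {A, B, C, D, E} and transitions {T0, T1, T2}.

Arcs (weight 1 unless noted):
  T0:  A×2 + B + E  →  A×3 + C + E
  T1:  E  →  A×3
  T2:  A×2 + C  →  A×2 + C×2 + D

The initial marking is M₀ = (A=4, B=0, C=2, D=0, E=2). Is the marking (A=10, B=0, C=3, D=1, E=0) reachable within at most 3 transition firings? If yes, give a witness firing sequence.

YES — reachable via ⟨T1, T1, T2⟩ (3 firings)

step 1: fire T1:  (A=4, B=0, C=2, D=0, E=2) → (A=7, B=0, C=2, D=0, E=1)
step 2: fire T1:  (A=7, B=0, C=2, D=0, E=1) → (A=10, B=0, C=2, D=0, E=0)
step 3: fire T2:  (A=10, B=0, C=2, D=0, E=0) → (A=10, B=0, C=3, D=1, E=0)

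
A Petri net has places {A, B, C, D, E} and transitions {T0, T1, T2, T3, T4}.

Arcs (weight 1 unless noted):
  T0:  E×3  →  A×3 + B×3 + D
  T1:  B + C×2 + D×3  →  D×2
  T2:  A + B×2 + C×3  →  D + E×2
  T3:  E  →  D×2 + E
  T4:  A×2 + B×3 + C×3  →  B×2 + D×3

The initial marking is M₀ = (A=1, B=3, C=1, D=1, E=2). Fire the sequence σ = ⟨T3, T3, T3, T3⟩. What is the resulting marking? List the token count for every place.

(A=1, B=3, C=1, D=9, E=2)

step 1: fire T3:  (A=1, B=3, C=1, D=1, E=2) → (A=1, B=3, C=1, D=3, E=2)
step 2: fire T3:  (A=1, B=3, C=1, D=3, E=2) → (A=1, B=3, C=1, D=5, E=2)
step 3: fire T3:  (A=1, B=3, C=1, D=5, E=2) → (A=1, B=3, C=1, D=7, E=2)
step 4: fire T3:  (A=1, B=3, C=1, D=7, E=2) → (A=1, B=3, C=1, D=9, E=2)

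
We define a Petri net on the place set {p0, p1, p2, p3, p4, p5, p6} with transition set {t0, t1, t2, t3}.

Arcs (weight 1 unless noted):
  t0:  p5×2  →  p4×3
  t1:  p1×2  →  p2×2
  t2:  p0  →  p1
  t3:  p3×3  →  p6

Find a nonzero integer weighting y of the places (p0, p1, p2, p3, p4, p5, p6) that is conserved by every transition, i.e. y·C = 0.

Incidence matrix C (rows=places, cols=transitions):
       t0   t1   t2   t3
   p0   0    0   -1    0
   p1   0   -2    1    0
   p2   0    2    0    0
   p3   0    0    0   -3
   p4   3    0    0    0
   p5  -2    0    0    0
   p6   0    0    0    1

Candidate y = [1, 1, 1, 0, 0, 0, 0]; check y·C column-wise:
  col t0: 1·0 + 1·0 + 1·0 + 0·3 + 0·-2 = 0
  col t1: 1·0 + 1·-2 + 1·2 = 0
  col t2: 1·-1 + 1·1 + 1·0 = 0
  col t3: 1·0 + 1·0 + 1·0 + 0·-3 + 0·1 = 0

y = (p0:1, p1:1, p2:1, p3:0, p4:0, p5:0, p6:0)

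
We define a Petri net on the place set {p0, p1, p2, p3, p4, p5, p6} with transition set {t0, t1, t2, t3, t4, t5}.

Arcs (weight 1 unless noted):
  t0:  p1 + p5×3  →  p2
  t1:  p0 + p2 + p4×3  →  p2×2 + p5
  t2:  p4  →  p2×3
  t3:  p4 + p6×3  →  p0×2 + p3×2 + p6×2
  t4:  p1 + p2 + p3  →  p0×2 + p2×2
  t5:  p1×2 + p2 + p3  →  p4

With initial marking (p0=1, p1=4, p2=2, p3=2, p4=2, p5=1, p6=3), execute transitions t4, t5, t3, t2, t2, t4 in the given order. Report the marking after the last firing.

(p0=7, p1=0, p2=9, p3=1, p4=0, p5=1, p6=2)

step 1: fire t4:  (p0=1, p1=4, p2=2, p3=2, p4=2, p5=1, p6=3) → (p0=3, p1=3, p2=3, p3=1, p4=2, p5=1, p6=3)
step 2: fire t5:  (p0=3, p1=3, p2=3, p3=1, p4=2, p5=1, p6=3) → (p0=3, p1=1, p2=2, p3=0, p4=3, p5=1, p6=3)
step 3: fire t3:  (p0=3, p1=1, p2=2, p3=0, p4=3, p5=1, p6=3) → (p0=5, p1=1, p2=2, p3=2, p4=2, p5=1, p6=2)
step 4: fire t2:  (p0=5, p1=1, p2=2, p3=2, p4=2, p5=1, p6=2) → (p0=5, p1=1, p2=5, p3=2, p4=1, p5=1, p6=2)
step 5: fire t2:  (p0=5, p1=1, p2=5, p3=2, p4=1, p5=1, p6=2) → (p0=5, p1=1, p2=8, p3=2, p4=0, p5=1, p6=2)
step 6: fire t4:  (p0=5, p1=1, p2=8, p3=2, p4=0, p5=1, p6=2) → (p0=7, p1=0, p2=9, p3=1, p4=0, p5=1, p6=2)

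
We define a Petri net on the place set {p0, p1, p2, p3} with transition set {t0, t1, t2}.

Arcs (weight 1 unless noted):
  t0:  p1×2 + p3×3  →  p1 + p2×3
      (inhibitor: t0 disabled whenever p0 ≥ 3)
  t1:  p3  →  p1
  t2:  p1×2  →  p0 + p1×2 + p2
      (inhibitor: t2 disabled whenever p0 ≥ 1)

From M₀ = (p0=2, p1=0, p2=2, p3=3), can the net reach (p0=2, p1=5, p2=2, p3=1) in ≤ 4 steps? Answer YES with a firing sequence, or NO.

NO — not reachable within 4 firings

depth 0: 1 marking
depth 1: 2 markings reached so far
depth 2: 3 markings reached so far
depth 3: 4 markings reached so far
depth 4: 4 markings reached so far
(frontier empty at depth 4; search complete)
target is not among the 4 markings reachable within 4 steps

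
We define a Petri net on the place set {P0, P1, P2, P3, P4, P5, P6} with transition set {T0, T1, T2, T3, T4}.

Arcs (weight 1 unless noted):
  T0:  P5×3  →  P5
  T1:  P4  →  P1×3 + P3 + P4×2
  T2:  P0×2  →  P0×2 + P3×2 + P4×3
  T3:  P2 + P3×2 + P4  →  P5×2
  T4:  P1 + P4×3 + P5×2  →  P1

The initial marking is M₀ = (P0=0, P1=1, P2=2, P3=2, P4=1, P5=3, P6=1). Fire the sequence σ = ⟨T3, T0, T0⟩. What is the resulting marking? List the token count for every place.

(P0=0, P1=1, P2=1, P3=0, P4=0, P5=1, P6=1)

step 1: fire T3:  (P0=0, P1=1, P2=2, P3=2, P4=1, P5=3, P6=1) → (P0=0, P1=1, P2=1, P3=0, P4=0, P5=5, P6=1)
step 2: fire T0:  (P0=0, P1=1, P2=1, P3=0, P4=0, P5=5, P6=1) → (P0=0, P1=1, P2=1, P3=0, P4=0, P5=3, P6=1)
step 3: fire T0:  (P0=0, P1=1, P2=1, P3=0, P4=0, P5=3, P6=1) → (P0=0, P1=1, P2=1, P3=0, P4=0, P5=1, P6=1)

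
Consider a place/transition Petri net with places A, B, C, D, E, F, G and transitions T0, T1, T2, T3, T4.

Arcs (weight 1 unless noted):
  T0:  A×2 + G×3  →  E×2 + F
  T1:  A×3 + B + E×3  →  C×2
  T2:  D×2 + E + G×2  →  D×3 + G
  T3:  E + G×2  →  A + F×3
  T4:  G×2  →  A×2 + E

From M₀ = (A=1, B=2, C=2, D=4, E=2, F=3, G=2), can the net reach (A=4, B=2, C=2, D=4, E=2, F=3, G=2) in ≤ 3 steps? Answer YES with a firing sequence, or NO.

depth 0: 1 marking
depth 1: 4 markings reached so far
depth 2: 5 markings reached so far
depth 3: 5 markings reached so far
(frontier empty at depth 3; search complete)
target is not among the 5 markings reachable within 3 steps

NO — not reachable within 3 firings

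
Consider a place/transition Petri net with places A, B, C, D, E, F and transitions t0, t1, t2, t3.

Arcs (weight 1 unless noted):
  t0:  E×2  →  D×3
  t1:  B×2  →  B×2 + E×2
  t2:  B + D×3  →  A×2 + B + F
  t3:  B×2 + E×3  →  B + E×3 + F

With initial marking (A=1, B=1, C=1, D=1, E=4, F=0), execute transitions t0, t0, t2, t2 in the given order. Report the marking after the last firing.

step 1: fire t0:  (A=1, B=1, C=1, D=1, E=4, F=0) → (A=1, B=1, C=1, D=4, E=2, F=0)
step 2: fire t0:  (A=1, B=1, C=1, D=4, E=2, F=0) → (A=1, B=1, C=1, D=7, E=0, F=0)
step 3: fire t2:  (A=1, B=1, C=1, D=7, E=0, F=0) → (A=3, B=1, C=1, D=4, E=0, F=1)
step 4: fire t2:  (A=3, B=1, C=1, D=4, E=0, F=1) → (A=5, B=1, C=1, D=1, E=0, F=2)

(A=5, B=1, C=1, D=1, E=0, F=2)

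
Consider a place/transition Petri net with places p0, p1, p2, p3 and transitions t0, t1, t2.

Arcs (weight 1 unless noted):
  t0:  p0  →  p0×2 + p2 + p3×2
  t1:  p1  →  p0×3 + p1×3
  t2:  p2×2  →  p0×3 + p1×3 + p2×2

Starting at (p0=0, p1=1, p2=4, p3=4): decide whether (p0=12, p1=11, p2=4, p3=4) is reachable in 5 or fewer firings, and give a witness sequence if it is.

step 1: fire t1:  (p0=0, p1=1, p2=4, p3=4) → (p0=3, p1=3, p2=4, p3=4)
step 2: fire t1:  (p0=3, p1=3, p2=4, p3=4) → (p0=6, p1=5, p2=4, p3=4)
step 3: fire t2:  (p0=6, p1=5, p2=4, p3=4) → (p0=9, p1=8, p2=4, p3=4)
step 4: fire t2:  (p0=9, p1=8, p2=4, p3=4) → (p0=12, p1=11, p2=4, p3=4)

YES — reachable via ⟨t1, t1, t2, t2⟩ (4 firings)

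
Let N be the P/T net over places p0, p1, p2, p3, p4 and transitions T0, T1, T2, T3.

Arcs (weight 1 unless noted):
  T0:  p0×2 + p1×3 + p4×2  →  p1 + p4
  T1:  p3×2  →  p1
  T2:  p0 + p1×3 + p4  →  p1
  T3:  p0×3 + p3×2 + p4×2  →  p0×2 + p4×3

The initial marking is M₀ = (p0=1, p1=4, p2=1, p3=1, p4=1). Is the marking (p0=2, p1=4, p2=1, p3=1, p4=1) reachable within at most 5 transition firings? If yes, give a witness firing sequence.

depth 0: 1 marking
depth 1: 2 markings reached so far
depth 2: 2 markings reached so far
(frontier empty at depth 2; search complete)
target is not among the 2 markings reachable within 5 steps

NO — not reachable within 5 firings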